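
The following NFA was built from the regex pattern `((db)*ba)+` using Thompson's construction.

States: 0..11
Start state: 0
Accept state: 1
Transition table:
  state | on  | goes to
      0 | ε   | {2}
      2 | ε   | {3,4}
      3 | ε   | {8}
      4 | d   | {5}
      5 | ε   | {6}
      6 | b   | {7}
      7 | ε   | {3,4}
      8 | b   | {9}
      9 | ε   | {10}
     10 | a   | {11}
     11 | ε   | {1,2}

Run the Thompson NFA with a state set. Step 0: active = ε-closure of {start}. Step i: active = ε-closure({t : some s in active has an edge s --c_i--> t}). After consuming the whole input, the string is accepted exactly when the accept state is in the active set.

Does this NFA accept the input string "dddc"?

initial (ε-close {0}): {0,2,3,4,8}
'd' @ 1: {5,6}
'd' @ 2: {}  — no active states
rest 'dc' ignored (set empty)
final: {}; accept 1 not in set

Answer: REJECT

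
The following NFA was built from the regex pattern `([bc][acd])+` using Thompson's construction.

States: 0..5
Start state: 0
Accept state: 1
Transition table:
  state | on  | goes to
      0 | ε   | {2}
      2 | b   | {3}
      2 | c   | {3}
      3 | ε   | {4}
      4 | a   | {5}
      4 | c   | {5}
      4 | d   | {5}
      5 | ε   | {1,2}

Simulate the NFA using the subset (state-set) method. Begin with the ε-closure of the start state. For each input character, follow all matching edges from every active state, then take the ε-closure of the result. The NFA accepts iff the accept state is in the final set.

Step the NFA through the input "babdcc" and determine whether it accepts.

Answer: ACCEPT

Steps:
S₀ = ε-closure({0}) = {0,2}
'b' @ 1: {3,4}
'a' @ 2: {1,2,5}  ✓accept
'b' @ 3: {3,4}
'd' @ 4: {1,2,5}  ✓accept
'c' @ 5: {3,4}
'c' @ 6: {1,2,5}  ✓accept
final: {1,2,5}; accept 1 in set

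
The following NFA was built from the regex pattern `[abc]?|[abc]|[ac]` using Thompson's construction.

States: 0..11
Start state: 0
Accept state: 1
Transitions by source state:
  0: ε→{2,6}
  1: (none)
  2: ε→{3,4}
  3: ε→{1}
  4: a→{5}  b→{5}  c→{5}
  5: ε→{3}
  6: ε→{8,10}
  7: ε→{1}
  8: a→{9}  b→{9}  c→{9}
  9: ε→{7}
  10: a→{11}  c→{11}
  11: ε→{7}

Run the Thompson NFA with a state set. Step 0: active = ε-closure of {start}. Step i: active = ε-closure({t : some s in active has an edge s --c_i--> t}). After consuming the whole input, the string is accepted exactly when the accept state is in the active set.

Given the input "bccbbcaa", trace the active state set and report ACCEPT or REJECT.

Answer: REJECT

Steps:
S₀ = ε-closure({0}) = {0,1,2,3,4,6,8,10}
'b' @ 1: {1,3,5,7,9}  (accept∈set)
'c' @ 2: {}  — state set empty
rest 'cbbcaa' ignored (set empty)
final: {}; accept 1 not in set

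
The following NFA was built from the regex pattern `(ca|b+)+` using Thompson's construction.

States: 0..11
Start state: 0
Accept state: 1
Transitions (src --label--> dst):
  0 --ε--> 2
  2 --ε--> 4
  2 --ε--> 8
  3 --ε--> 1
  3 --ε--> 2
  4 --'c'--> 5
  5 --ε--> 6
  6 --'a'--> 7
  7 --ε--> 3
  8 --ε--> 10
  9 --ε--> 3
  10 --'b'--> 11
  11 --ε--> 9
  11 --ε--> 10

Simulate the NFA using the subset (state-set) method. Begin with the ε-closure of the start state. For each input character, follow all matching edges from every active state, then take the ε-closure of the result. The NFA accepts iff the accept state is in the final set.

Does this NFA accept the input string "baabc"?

Answer: REJECT

Trace:
S₀ = ε-closure({0}) = {0,2,4,8,10}
'b' @ 1: {1,2,3,4,8,9,10,11}  [accepting]
'a' @ 2: {}  — dead — no transitions
rest 'abc' ignored (set empty)
after full input: {}  (accept=1 not in)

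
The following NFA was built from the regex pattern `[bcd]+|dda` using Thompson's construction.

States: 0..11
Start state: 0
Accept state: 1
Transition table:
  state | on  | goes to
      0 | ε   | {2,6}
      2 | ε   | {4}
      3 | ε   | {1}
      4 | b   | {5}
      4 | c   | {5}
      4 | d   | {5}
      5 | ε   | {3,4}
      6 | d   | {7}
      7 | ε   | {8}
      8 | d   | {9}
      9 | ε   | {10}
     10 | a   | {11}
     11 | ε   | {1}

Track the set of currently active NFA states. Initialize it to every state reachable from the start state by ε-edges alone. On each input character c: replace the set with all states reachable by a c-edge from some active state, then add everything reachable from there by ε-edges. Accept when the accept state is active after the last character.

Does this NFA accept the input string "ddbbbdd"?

S₀ = ε-closure({0}) = {0,2,4,6}
'd' @ 1: {1,3,4,5,7,8}  ✓accept
'd' @ 2: {1,3,4,5,9,10}  ✓accept
'b' @ 3: {1,3,4,5}  ✓accept
'b' @ 4: {1,3,4,5}  ✓accept
'b' @ 5: {1,3,4,5}  ✓accept
'd' @ 6: {1,3,4,5}  ✓accept
'd' @ 7: {1,3,4,5}  ✓accept
end set {1,3,4,5} — state 1 in

Answer: ACCEPT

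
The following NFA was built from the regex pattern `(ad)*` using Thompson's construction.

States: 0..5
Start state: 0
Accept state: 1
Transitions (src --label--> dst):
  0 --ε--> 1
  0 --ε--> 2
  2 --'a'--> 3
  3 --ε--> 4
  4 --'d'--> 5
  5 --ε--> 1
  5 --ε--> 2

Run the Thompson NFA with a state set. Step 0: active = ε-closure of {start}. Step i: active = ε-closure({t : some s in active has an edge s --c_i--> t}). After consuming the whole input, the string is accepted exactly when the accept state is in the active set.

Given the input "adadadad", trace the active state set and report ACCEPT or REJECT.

Answer: ACCEPT

Derivation:
start: ε-closure({0}) = {0,1,2}
'a' @ 1: {3,4}
'd' @ 2: {1,2,5}  (accept∈set)
'a' @ 3: {3,4}
'd' @ 4: {1,2,5}  (accept∈set)
'a' @ 5: {3,4}
'd' @ 6: {1,2,5}  (accept∈set)
'a' @ 7: {3,4}
'd' @ 8: {1,2,5}  (accept∈set)
final: {1,2,5}; accept 1 in set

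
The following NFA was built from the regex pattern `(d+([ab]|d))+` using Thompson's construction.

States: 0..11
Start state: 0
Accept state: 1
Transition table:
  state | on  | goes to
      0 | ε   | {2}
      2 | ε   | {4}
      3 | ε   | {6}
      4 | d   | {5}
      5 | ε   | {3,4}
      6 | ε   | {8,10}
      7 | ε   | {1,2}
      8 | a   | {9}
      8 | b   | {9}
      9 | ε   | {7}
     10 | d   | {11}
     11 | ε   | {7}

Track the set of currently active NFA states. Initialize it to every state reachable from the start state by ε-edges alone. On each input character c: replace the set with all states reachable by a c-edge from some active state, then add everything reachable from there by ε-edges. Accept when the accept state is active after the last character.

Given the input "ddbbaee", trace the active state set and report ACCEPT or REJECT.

initial (ε-close {0}): {0,2,4}
'd' @ 1: {3,4,5,6,8,10}
'd' @ 2: {1,2,3,4,5,6,7,8,10,11}  ✓accept
'b' @ 3: {1,2,4,7,9}  ✓accept
'b' @ 4: {}  — dead — no transitions
rest 'aee' ignored (set empty)
after full input: {}  (accept=1 not in)

Answer: REJECT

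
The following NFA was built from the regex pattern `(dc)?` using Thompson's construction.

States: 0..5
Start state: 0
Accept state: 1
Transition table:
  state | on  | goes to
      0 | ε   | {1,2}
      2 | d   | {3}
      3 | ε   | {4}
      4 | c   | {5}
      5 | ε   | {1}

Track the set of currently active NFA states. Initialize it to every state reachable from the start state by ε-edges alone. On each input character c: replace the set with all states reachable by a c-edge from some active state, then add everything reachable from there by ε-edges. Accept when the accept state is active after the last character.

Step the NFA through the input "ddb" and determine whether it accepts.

start: ε-closure({0}) = {0,1,2}
'd' @ 1: {3,4}
'd' @ 2: {}  — dead — no transitions
rest 'b' ignored (set empty)
final: {}; accept 1 not in set

Answer: REJECT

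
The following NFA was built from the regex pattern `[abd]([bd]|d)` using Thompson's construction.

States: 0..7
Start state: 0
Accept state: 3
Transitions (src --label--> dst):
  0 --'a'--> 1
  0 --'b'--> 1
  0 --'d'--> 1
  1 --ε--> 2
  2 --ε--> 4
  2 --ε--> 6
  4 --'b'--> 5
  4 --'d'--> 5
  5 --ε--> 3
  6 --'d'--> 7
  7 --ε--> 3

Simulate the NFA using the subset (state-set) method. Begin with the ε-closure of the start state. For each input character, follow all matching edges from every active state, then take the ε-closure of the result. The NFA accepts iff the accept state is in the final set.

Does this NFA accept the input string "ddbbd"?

start: ε-closure({0}) = {0}
'd' @ 1: {1,2,4,6}
'd' @ 2: {3,5,7}  [accepting]
'b' @ 3: {}  — dead — no transitions
rest 'bd' ignored (set empty)
end set {} — state 3 not in

Answer: REJECT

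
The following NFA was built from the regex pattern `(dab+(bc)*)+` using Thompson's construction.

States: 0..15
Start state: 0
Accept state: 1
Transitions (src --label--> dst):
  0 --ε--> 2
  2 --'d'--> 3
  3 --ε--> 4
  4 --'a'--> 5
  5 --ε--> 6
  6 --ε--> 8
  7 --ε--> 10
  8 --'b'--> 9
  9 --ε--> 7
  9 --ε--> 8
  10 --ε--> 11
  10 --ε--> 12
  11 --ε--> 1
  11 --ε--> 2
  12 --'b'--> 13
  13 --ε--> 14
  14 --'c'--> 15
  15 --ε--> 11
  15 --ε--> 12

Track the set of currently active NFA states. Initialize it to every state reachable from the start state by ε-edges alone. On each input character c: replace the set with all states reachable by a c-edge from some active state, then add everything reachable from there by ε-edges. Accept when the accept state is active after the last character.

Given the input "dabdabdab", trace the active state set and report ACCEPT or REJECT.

Answer: ACCEPT

Derivation:
S₀ = ε-closure({0}) = {0,2}
'd' @ 1: {3,4}
'a' @ 2: {5,6,8}
'b' @ 3: {1,2,7,8,9,10,11,12}  (accept∈set)
'd' @ 4: {3,4}
'a' @ 5: {5,6,8}
'b' @ 6: {1,2,7,8,9,10,11,12}  (accept∈set)
'd' @ 7: {3,4}
'a' @ 8: {5,6,8}
'b' @ 9: {1,2,7,8,9,10,11,12}  (accept∈set)
end set {1,2,7,8,9,10,11,12} — state 1 in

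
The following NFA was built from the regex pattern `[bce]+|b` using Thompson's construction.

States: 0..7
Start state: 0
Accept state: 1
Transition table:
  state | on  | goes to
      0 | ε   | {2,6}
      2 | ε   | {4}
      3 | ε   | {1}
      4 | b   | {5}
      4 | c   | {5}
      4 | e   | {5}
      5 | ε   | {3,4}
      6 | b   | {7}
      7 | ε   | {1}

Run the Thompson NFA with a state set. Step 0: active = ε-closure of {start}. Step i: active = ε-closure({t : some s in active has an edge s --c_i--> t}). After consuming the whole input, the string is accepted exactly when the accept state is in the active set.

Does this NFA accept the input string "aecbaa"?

Answer: REJECT

Steps:
initial (ε-close {0}): {0,2,4,6}
'a' @ 1: {}  — dead — no transitions
rest 'ecbaa' ignored (set empty)
end set {} — state 1 not in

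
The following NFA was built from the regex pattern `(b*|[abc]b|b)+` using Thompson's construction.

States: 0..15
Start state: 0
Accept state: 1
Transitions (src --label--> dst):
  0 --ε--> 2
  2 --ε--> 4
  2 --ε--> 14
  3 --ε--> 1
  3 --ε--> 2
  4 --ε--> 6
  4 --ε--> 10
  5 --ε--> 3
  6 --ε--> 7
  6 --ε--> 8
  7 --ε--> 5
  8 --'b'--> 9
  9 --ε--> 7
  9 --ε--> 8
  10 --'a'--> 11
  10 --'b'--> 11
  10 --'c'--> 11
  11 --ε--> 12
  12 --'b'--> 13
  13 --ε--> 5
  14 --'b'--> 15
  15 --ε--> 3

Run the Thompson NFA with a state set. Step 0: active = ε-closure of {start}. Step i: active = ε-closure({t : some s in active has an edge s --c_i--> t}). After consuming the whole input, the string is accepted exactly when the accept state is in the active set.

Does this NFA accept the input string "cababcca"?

S₀ = ε-closure({0}) = {0,1,2,3,4,5,6,7,8,10,14}
'c' @ 1: {11,12}
'a' @ 2: {}  — no active states
rest 'babcca' ignored (set empty)
after full input: {}  (accept=1 not in)

Answer: REJECT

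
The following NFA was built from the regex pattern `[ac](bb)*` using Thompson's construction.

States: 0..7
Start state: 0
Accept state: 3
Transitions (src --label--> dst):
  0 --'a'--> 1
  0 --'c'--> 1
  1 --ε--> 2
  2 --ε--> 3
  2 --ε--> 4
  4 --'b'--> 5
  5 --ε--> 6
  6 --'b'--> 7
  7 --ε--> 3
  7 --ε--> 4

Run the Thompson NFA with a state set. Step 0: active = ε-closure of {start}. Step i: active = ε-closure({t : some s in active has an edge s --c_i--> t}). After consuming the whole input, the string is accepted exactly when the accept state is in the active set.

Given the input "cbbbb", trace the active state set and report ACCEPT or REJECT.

start: ε-closure({0}) = {0}
'c' @ 1: {1,2,3,4}  (accept∈set)
'b' @ 2: {5,6}
'b' @ 3: {3,4,7}  (accept∈set)
'b' @ 4: {5,6}
'b' @ 5: {3,4,7}  (accept∈set)
final: {3,4,7}; accept 3 in set

Answer: ACCEPT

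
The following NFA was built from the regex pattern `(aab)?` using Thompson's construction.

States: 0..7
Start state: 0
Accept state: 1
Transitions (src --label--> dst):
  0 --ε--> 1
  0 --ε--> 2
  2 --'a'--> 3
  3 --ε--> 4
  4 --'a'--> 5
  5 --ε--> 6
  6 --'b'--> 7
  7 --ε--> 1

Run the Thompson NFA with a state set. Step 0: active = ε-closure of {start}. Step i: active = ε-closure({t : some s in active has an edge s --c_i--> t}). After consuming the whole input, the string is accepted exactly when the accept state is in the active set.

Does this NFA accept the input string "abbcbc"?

Answer: REJECT

Trace:
S₀ = ε-closure({0}) = {0,1,2}
'a' @ 1: {3,4}
'b' @ 2: {}  — dead — no transitions
rest 'bcbc' ignored (set empty)
end set {} — state 1 not in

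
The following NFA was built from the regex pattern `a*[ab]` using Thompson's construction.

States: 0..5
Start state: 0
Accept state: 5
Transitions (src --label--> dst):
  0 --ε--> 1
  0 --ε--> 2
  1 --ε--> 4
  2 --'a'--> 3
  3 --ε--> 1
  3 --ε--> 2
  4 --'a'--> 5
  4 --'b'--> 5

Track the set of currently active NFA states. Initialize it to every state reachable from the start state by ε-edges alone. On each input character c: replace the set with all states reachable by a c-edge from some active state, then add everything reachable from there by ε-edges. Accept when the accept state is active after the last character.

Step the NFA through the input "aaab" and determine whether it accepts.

S₀ = ε-closure({0}) = {0,1,2,4}
'a' @ 1: {1,2,3,4,5}  ✓accept
'a' @ 2: {1,2,3,4,5}  ✓accept
'a' @ 3: {1,2,3,4,5}  ✓accept
'b' @ 4: {5}  ✓accept
after full input: {5}  (accept=5 in)

Answer: ACCEPT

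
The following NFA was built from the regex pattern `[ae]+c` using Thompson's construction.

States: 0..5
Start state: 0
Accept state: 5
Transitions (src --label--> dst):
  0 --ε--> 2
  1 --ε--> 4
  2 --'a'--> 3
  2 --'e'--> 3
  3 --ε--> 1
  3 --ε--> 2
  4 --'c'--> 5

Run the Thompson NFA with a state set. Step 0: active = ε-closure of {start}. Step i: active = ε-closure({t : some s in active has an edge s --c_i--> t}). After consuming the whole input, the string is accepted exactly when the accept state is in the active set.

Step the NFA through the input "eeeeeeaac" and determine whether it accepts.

Answer: ACCEPT

Derivation:
initial (ε-close {0}): {0,2}
'e' @ 1: {1,2,3,4}
'e' @ 2: {1,2,3,4}
'e' @ 3: {1,2,3,4}
'e' @ 4: {1,2,3,4}
'e' @ 5: {1,2,3,4}
'e' @ 6: {1,2,3,4}
'a' @ 7: {1,2,3,4}
'a' @ 8: {1,2,3,4}
'c' @ 9: {5}  [accepting]
end set {5} — state 5 in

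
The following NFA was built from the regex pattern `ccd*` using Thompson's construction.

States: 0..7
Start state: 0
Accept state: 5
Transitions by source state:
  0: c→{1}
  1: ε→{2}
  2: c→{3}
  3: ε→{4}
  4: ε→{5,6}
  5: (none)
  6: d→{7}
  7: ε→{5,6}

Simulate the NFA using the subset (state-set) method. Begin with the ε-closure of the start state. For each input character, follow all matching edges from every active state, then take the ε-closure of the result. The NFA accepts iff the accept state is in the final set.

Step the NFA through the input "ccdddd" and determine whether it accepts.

initial (ε-close {0}): {0}
'c' @ 1: {1,2}
'c' @ 2: {3,4,5,6}  ✓accept
'd' @ 3: {5,6,7}  ✓accept
'd' @ 4: {5,6,7}  ✓accept
'd' @ 5: {5,6,7}  ✓accept
'd' @ 6: {5,6,7}  ✓accept
end set {5,6,7} — state 5 in

Answer: ACCEPT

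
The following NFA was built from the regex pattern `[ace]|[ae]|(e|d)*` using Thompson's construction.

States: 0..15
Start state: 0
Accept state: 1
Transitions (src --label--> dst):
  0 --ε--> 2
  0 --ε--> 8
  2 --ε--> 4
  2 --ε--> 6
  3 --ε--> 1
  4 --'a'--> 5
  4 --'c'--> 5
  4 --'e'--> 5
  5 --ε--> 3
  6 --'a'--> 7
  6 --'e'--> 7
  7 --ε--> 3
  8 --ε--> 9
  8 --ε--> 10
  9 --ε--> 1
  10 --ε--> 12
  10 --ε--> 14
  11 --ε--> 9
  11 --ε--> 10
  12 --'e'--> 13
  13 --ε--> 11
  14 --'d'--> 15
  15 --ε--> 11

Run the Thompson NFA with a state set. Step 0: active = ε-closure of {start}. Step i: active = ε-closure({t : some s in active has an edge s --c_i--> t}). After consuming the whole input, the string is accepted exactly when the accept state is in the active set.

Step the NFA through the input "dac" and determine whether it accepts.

Answer: REJECT

Trace:
start: ε-closure({0}) = {0,1,2,4,6,8,9,10,12,14}
'd' @ 1: {1,9,10,11,12,14,15}  (accept∈set)
'a' @ 2: {}  — dead — no transitions
rest 'c' ignored (set empty)
after full input: {}  (accept=1 not in)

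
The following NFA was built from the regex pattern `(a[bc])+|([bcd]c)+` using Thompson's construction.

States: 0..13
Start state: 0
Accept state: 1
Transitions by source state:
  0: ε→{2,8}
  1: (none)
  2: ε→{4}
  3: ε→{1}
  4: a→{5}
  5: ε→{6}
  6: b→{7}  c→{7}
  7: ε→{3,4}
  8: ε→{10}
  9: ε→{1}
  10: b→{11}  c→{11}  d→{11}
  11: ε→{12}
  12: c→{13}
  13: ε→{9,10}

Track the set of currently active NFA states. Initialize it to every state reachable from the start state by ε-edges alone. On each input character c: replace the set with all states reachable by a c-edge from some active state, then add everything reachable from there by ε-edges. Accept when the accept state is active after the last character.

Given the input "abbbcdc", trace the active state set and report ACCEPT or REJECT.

Answer: REJECT

Trace:
start: ε-closure({0}) = {0,2,4,8,10}
'a' @ 1: {5,6}
'b' @ 2: {1,3,4,7}  ✓accept
'b' @ 3: {}  — no active states
rest 'bcdc' ignored (set empty)
end set {} — state 1 not in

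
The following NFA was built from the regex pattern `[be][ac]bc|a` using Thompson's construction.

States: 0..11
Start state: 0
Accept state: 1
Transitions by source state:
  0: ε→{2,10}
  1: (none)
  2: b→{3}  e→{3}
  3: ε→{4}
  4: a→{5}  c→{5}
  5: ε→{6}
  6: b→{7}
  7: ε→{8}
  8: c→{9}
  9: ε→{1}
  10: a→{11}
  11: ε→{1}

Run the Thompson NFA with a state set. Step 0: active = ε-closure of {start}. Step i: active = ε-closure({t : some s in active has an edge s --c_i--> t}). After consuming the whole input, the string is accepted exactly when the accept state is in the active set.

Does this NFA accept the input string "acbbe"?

Answer: REJECT

Steps:
initial (ε-close {0}): {0,2,10}
'a' @ 1: {1,11}  (accept∈set)
'c' @ 2: {}  — no active states
rest 'bbe' ignored (set empty)
final: {}; accept 1 not in set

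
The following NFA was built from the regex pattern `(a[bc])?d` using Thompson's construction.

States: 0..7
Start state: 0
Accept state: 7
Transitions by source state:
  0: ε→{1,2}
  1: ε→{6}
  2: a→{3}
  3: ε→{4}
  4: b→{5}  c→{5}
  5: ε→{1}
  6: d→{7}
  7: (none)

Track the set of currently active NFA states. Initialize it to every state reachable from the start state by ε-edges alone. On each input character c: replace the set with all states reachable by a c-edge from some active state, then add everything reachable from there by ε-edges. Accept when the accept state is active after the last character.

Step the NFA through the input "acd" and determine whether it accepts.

Answer: ACCEPT

Steps:
initial (ε-close {0}): {0,1,2,6}
'a' @ 1: {3,4}
'c' @ 2: {1,5,6}
'd' @ 3: {7}  ✓accept
end set {7} — state 7 in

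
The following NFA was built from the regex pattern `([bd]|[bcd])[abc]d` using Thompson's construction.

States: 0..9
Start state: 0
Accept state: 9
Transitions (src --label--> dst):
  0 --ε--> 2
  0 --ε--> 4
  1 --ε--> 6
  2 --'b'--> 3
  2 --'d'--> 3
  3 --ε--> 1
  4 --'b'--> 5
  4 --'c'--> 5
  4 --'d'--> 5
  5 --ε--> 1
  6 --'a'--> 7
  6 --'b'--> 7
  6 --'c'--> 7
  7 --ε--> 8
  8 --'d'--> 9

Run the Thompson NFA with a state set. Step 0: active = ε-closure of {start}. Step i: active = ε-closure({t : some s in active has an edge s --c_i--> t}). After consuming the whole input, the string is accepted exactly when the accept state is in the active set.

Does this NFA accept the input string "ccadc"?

start: ε-closure({0}) = {0,2,4}
'c' @ 1: {1,5,6}
'c' @ 2: {7,8}
'a' @ 3: {}  — state set empty
rest 'dc' ignored (set empty)
after full input: {}  (accept=9 not in)

Answer: REJECT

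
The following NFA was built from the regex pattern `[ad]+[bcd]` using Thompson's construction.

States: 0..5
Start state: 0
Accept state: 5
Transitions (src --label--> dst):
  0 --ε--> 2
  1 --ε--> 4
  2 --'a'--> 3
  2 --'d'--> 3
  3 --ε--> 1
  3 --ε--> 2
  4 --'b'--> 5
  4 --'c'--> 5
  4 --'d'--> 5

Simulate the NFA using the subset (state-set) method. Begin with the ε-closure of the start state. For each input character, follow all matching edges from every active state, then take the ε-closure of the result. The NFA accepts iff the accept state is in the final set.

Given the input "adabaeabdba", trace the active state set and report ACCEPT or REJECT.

Answer: REJECT

Derivation:
S₀ = ε-closure({0}) = {0,2}
'a' @ 1: {1,2,3,4}
'd' @ 2: {1,2,3,4,5}  [accepting]
'a' @ 3: {1,2,3,4}
'b' @ 4: {5}  [accepting]
'a' @ 5: {}  — dead — no transitions
rest 'eabdba' ignored (set empty)
final: {}; accept 5 not in set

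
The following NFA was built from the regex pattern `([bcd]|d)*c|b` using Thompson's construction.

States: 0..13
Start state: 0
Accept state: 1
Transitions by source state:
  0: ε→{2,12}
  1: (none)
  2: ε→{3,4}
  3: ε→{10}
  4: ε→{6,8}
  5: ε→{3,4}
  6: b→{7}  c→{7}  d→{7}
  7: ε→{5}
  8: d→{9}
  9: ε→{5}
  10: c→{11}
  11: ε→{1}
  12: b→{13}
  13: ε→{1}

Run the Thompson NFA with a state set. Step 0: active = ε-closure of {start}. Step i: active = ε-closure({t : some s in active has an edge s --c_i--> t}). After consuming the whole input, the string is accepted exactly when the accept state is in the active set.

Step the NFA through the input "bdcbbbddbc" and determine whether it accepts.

Answer: ACCEPT

Trace:
initial (ε-close {0}): {0,2,3,4,6,8,10,12}
'b' @ 1: {1,3,4,5,6,7,8,10,13}  ✓accept
'd' @ 2: {3,4,5,6,7,8,9,10}
'c' @ 3: {1,3,4,5,6,7,8,10,11}  ✓accept
'b' @ 4: {3,4,5,6,7,8,10}
'b' @ 5: {3,4,5,6,7,8,10}
'b' @ 6: {3,4,5,6,7,8,10}
'd' @ 7: {3,4,5,6,7,8,9,10}
'd' @ 8: {3,4,5,6,7,8,9,10}
'b' @ 9: {3,4,5,6,7,8,10}
'c' @ 10: {1,3,4,5,6,7,8,10,11}  ✓accept
after full input: {1,3,4,5,6,7,8,10,11}  (accept=1 in)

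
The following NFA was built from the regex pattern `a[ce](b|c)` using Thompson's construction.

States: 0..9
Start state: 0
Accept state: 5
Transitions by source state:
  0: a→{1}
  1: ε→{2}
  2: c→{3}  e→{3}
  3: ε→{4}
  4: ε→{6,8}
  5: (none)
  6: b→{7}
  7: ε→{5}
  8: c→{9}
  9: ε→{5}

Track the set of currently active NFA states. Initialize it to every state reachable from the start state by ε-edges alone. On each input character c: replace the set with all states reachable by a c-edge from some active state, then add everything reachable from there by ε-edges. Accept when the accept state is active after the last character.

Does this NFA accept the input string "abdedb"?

Answer: REJECT

Derivation:
S₀ = ε-closure({0}) = {0}
'a' @ 1: {1,2}
'b' @ 2: {}  — no active states
rest 'dedb' ignored (set empty)
after full input: {}  (accept=5 not in)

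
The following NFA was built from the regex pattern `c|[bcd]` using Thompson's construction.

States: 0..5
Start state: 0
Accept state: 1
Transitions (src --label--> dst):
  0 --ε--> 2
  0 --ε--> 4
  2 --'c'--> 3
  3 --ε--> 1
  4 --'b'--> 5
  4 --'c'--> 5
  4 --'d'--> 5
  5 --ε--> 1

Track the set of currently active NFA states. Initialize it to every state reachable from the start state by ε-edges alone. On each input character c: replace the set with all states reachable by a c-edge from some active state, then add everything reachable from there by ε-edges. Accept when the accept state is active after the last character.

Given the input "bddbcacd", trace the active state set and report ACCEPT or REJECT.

S₀ = ε-closure({0}) = {0,2,4}
'b' @ 1: {1,5}  ✓accept
'd' @ 2: {}  — no active states
rest 'dbcacd' ignored (set empty)
after full input: {}  (accept=1 not in)

Answer: REJECT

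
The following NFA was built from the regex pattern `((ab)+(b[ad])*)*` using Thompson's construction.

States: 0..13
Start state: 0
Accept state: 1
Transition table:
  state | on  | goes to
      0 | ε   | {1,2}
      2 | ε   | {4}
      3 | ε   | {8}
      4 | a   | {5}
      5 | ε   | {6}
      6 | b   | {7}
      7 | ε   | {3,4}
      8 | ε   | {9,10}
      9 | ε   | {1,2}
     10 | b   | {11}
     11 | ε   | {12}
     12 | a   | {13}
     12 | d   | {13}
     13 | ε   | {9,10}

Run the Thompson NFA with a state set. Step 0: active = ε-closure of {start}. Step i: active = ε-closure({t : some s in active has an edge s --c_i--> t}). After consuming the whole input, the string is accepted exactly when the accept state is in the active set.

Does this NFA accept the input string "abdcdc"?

S₀ = ε-closure({0}) = {0,1,2,4}
'a' @ 1: {5,6}
'b' @ 2: {1,2,3,4,7,8,9,10}  ✓accept
'd' @ 3: {}  — state set empty
rest 'cdc' ignored (set empty)
after full input: {}  (accept=1 not in)

Answer: REJECT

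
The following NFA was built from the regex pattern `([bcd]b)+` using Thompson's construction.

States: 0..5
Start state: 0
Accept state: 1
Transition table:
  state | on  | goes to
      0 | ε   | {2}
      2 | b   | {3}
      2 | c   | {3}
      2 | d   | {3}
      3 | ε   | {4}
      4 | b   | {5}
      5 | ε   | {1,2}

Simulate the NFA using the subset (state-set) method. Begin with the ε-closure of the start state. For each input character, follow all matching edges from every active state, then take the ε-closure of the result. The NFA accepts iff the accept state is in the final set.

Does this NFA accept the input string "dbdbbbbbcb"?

start: ε-closure({0}) = {0,2}
'd' @ 1: {3,4}
'b' @ 2: {1,2,5}  ✓accept
'd' @ 3: {3,4}
'b' @ 4: {1,2,5}  ✓accept
'b' @ 5: {3,4}
'b' @ 6: {1,2,5}  ✓accept
'b' @ 7: {3,4}
'b' @ 8: {1,2,5}  ✓accept
'c' @ 9: {3,4}
'b' @ 10: {1,2,5}  ✓accept
after full input: {1,2,5}  (accept=1 in)

Answer: ACCEPT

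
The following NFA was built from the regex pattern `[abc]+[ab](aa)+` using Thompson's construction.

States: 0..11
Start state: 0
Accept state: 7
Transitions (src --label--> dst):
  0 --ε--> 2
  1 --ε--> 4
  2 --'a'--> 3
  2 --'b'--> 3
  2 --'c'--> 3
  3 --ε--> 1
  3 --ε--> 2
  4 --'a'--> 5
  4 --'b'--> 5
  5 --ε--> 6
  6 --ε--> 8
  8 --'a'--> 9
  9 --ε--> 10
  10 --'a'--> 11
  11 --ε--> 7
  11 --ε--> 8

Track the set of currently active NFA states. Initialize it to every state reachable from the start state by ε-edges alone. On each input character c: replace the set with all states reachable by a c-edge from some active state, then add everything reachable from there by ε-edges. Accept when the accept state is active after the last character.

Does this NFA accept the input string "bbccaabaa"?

start: ε-closure({0}) = {0,2}
'b' @ 1: {1,2,3,4}
'b' @ 2: {1,2,3,4,5,6,8}
'c' @ 3: {1,2,3,4}
'c' @ 4: {1,2,3,4}
'a' @ 5: {1,2,3,4,5,6,8}
'a' @ 6: {1,2,3,4,5,6,8,9,10}
'b' @ 7: {1,2,3,4,5,6,8}
'a' @ 8: {1,2,3,4,5,6,8,9,10}
'a' @ 9: {1,2,3,4,5,6,7,8,9,10,11}  ✓accept
final: {1,2,3,4,5,6,7,8,9,10,11}; accept 7 in set

Answer: ACCEPT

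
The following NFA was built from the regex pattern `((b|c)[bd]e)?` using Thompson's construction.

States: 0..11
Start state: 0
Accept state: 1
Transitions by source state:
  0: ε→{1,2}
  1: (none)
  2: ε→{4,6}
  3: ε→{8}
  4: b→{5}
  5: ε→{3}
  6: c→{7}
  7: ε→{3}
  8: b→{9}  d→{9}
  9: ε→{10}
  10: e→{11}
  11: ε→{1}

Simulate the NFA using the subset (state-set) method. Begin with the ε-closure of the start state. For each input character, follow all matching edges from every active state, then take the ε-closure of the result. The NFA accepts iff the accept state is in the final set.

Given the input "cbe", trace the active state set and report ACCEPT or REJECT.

Answer: ACCEPT

Trace:
S₀ = ε-closure({0}) = {0,1,2,4,6}
'c' @ 1: {3,7,8}
'b' @ 2: {9,10}
'e' @ 3: {1,11}  (accept∈set)
end set {1,11} — state 1 in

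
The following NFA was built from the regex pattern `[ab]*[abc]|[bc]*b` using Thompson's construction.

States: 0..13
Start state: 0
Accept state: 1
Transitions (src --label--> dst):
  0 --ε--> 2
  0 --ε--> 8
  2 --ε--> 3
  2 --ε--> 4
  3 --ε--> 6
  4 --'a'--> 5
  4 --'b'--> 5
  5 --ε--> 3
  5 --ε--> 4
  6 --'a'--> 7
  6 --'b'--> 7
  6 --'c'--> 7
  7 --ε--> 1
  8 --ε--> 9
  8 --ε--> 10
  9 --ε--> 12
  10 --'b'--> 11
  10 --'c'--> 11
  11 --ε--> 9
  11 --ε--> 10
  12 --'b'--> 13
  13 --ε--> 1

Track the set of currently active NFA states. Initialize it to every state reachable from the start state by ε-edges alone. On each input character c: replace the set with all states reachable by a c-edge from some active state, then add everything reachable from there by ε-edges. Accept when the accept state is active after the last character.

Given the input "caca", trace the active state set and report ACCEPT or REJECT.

start: ε-closure({0}) = {0,2,3,4,6,8,9,10,12}
'c' @ 1: {1,7,9,10,11,12}  [accepting]
'a' @ 2: {}  — state set empty
rest 'ca' ignored (set empty)
end set {} — state 1 not in

Answer: REJECT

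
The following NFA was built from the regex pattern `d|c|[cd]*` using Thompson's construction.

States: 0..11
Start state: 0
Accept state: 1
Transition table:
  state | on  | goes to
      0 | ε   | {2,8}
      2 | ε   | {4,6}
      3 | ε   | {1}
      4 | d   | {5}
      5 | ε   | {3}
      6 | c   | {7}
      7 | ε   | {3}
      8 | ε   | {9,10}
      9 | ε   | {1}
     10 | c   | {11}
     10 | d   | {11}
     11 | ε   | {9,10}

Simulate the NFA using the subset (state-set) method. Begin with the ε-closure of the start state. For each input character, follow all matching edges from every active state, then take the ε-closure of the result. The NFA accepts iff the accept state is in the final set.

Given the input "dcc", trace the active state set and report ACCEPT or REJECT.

Answer: ACCEPT

Steps:
initial (ε-close {0}): {0,1,2,4,6,8,9,10}
'd' @ 1: {1,3,5,9,10,11}  (accept∈set)
'c' @ 2: {1,9,10,11}  (accept∈set)
'c' @ 3: {1,9,10,11}  (accept∈set)
after full input: {1,9,10,11}  (accept=1 in)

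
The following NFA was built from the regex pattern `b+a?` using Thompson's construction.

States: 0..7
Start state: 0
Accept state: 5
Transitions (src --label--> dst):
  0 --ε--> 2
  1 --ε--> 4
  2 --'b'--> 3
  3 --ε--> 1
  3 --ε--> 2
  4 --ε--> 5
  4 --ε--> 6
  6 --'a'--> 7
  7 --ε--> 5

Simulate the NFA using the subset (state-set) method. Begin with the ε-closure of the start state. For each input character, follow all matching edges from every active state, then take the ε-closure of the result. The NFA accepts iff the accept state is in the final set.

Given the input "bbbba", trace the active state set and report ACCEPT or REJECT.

S₀ = ε-closure({0}) = {0,2}
'b' @ 1: {1,2,3,4,5,6}  [accepting]
'b' @ 2: {1,2,3,4,5,6}  [accepting]
'b' @ 3: {1,2,3,4,5,6}  [accepting]
'b' @ 4: {1,2,3,4,5,6}  [accepting]
'a' @ 5: {5,7}  [accepting]
after full input: {5,7}  (accept=5 in)

Answer: ACCEPT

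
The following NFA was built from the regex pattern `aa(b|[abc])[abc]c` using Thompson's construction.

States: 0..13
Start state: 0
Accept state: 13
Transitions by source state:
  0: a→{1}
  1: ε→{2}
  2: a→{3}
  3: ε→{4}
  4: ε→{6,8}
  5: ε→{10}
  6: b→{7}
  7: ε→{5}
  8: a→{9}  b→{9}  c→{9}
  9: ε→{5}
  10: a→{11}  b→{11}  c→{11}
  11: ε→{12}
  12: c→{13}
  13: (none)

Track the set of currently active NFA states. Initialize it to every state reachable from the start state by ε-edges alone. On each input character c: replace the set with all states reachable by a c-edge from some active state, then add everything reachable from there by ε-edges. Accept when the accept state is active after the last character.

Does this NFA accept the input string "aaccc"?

Answer: ACCEPT

Trace:
start: ε-closure({0}) = {0}
'a' @ 1: {1,2}
'a' @ 2: {3,4,6,8}
'c' @ 3: {5,9,10}
'c' @ 4: {11,12}
'c' @ 5: {13}  ✓accept
end set {13} — state 13 in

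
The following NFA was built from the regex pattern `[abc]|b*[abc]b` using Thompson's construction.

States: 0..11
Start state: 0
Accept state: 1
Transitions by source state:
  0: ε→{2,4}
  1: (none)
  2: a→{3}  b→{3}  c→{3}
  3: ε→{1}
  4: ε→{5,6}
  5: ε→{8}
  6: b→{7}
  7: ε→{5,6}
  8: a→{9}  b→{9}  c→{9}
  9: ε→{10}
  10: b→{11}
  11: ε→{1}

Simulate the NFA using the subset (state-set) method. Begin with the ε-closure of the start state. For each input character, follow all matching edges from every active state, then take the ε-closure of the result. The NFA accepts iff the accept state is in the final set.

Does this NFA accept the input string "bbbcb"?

initial (ε-close {0}): {0,2,4,5,6,8}
'b' @ 1: {1,3,5,6,7,8,9,10}  [accepting]
'b' @ 2: {1,5,6,7,8,9,10,11}  [accepting]
'b' @ 3: {1,5,6,7,8,9,10,11}  [accepting]
'c' @ 4: {9,10}
'b' @ 5: {1,11}  [accepting]
after full input: {1,11}  (accept=1 in)

Answer: ACCEPT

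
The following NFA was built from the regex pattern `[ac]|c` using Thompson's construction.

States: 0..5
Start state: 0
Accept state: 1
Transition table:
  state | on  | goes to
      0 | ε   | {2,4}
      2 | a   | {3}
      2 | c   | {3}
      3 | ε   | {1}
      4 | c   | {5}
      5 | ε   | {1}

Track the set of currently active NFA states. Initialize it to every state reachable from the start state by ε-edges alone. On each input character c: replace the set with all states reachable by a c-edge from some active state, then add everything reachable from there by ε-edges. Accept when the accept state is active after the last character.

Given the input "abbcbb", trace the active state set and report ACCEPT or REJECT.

S₀ = ε-closure({0}) = {0,2,4}
'a' @ 1: {1,3}  ✓accept
'b' @ 2: {}  — dead — no transitions
rest 'bcbb' ignored (set empty)
after full input: {}  (accept=1 not in)

Answer: REJECT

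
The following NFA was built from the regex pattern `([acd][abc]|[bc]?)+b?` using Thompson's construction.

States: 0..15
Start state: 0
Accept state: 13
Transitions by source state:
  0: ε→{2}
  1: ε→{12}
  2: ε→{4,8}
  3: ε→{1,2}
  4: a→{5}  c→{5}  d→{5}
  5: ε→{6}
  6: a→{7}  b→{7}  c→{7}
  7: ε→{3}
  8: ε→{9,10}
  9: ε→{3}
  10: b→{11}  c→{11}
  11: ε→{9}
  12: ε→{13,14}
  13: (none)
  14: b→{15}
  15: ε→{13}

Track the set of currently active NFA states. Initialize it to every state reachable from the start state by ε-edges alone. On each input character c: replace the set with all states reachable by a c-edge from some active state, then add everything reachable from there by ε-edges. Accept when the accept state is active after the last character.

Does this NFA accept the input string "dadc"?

Answer: ACCEPT

Trace:
start: ε-closure({0}) = {0,1,2,3,4,8,9,10,12,13,14}
'd' @ 1: {5,6}
'a' @ 2: {1,2,3,4,7,8,9,10,12,13,14}  (accept∈set)
'd' @ 3: {5,6}
'c' @ 4: {1,2,3,4,7,8,9,10,12,13,14}  (accept∈set)
final: {1,2,3,4,7,8,9,10,12,13,14}; accept 13 in set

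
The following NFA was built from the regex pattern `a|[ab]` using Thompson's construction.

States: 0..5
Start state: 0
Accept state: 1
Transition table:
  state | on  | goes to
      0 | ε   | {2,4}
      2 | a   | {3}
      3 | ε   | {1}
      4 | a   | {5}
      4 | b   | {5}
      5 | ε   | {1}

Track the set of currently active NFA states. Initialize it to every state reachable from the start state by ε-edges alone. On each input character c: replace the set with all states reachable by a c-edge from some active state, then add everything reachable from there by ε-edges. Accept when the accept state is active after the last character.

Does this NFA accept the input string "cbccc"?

start: ε-closure({0}) = {0,2,4}
'c' @ 1: {}  — no active states
rest 'bccc' ignored (set empty)
after full input: {}  (accept=1 not in)

Answer: REJECT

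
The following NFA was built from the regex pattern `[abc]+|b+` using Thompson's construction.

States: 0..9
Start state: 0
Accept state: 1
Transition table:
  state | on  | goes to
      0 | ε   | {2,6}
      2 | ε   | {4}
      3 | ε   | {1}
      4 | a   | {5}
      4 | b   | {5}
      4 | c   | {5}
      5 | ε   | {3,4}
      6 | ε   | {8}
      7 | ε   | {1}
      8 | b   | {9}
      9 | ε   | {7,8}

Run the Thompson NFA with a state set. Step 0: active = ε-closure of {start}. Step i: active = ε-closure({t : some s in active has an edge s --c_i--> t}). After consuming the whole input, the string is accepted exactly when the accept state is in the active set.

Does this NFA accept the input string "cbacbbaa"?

S₀ = ε-closure({0}) = {0,2,4,6,8}
'c' @ 1: {1,3,4,5}  (accept∈set)
'b' @ 2: {1,3,4,5}  (accept∈set)
'a' @ 3: {1,3,4,5}  (accept∈set)
'c' @ 4: {1,3,4,5}  (accept∈set)
'b' @ 5: {1,3,4,5}  (accept∈set)
'b' @ 6: {1,3,4,5}  (accept∈set)
'a' @ 7: {1,3,4,5}  (accept∈set)
'a' @ 8: {1,3,4,5}  (accept∈set)
final: {1,3,4,5}; accept 1 in set

Answer: ACCEPT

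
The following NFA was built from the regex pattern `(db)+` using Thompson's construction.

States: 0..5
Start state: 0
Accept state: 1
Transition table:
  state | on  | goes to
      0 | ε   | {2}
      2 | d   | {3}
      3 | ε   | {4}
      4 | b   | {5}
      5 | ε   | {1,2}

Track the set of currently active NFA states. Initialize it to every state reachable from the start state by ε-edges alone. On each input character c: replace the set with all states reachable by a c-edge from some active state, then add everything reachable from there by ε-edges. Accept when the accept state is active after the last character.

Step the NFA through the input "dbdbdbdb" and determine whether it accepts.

Answer: ACCEPT

Derivation:
start: ε-closure({0}) = {0,2}
'd' @ 1: {3,4}
'b' @ 2: {1,2,5}  (accept∈set)
'd' @ 3: {3,4}
'b' @ 4: {1,2,5}  (accept∈set)
'd' @ 5: {3,4}
'b' @ 6: {1,2,5}  (accept∈set)
'd' @ 7: {3,4}
'b' @ 8: {1,2,5}  (accept∈set)
final: {1,2,5}; accept 1 in set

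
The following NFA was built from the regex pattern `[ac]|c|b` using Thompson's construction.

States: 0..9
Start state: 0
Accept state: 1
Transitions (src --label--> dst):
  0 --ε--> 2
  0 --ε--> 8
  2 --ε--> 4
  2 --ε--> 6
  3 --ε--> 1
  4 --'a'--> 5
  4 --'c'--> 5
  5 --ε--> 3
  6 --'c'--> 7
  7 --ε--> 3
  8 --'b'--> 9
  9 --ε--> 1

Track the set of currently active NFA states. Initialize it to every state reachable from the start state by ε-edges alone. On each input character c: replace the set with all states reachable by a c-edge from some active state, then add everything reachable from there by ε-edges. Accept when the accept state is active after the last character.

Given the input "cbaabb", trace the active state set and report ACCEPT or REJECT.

Answer: REJECT

Trace:
initial (ε-close {0}): {0,2,4,6,8}
'c' @ 1: {1,3,5,7}  (accept∈set)
'b' @ 2: {}  — state set empty
rest 'aabb' ignored (set empty)
after full input: {}  (accept=1 not in)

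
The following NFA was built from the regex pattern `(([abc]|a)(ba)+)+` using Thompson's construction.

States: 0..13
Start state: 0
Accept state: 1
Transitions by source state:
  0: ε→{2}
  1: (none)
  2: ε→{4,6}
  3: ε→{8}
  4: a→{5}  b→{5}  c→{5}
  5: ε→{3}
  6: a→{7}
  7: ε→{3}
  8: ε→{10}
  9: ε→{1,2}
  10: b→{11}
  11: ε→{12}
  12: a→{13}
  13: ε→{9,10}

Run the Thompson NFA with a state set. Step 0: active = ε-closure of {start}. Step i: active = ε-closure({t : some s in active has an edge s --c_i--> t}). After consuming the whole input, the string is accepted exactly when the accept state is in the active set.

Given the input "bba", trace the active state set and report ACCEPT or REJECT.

Answer: ACCEPT

Steps:
initial (ε-close {0}): {0,2,4,6}
'b' @ 1: {3,5,8,10}
'b' @ 2: {11,12}
'a' @ 3: {1,2,4,6,9,10,13}  ✓accept
after full input: {1,2,4,6,9,10,13}  (accept=1 in)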